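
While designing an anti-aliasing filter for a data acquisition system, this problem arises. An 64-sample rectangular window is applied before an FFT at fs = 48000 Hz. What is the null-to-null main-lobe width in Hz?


Main lobe width for a rectangular window:
Width = 2 * fs / N
      = 2 * 48000 / 64
      = 96000 / 64
      = 1500.0 Hz

1500.0 Hz


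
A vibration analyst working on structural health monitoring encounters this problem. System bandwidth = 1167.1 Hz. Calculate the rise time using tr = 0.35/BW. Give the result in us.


Rise time from bandwidth relationship:
tr = 0.35 / BW
   = 0.35 / 1167.1
   = 0.0002998886128 s
   = 299.8886 us

299.8886 us


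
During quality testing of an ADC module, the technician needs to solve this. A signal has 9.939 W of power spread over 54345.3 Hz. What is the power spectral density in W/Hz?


Power spectral density:
PSD = P / BW
    = 9.939 / 54345.3
    = 0.00018289 W/Hz

0.00018289 W/Hz


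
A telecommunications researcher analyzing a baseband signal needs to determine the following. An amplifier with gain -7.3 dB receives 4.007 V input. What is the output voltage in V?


Output voltage from dB gain:
V_out = V_in * 10^(gain_dB / 20)
      = 4.007 * 10^(-7.3 / 20)
      = 4.007 * 0.431519
      = 1.7291 V

1.7291 V


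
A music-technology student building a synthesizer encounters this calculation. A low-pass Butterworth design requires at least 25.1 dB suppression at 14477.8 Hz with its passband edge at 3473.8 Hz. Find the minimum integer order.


Butterworth filter order formula:
n = log10(10^(A/10) - 1) / (2 * log10(f_stop/f_pass))
10^(25.1/10) - 1 = 322.5937
f_stop/f_pass = 14477.8 / 3473.8 = 4.1677
n = 2.0234 -> ceil = 3

3


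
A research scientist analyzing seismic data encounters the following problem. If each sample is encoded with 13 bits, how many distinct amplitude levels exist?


Number of quantization levels = 2^N
= 2^13
= 8192

8192


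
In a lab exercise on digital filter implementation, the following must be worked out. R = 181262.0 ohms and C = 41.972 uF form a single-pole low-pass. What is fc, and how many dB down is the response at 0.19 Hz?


Step 1 — cutoff frequency:
fc = 1 / (2*pi*R*C)
C = 41.972 uF = 4.1972e-05 F
fc = 1 / (2*pi*181262.0*4.1972e-05)
   = 0.0209196 Hz

Step 2 — magnitude at f = 0.19 Hz:
|H(f)| = 1 / sqrt(1 + (f/fc)^2)
f/fc = 0.19 / 0.0209196 = 9.082392
|H| = 1 / sqrt(1 + 82.489844) = 0.1094418
|H|_dB = 20*log10(0.1094418) = -19.22 dB

fc = 0.0209196 Hz; |H(0.19 Hz)| = -19.22 dB


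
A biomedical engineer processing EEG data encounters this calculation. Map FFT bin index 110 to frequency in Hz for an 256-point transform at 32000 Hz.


Frequency of DFT bin k:
f_k = k * fs / N
    = 110 * 32000 / 256
    = 3520000 / 256
    = 13750.0 Hz

13750.0 Hz


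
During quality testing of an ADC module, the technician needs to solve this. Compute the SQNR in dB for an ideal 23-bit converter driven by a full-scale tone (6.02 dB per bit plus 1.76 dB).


Theoretical SNR for a full-scale sinusoid:
SNR = 6.02 * N + 1.76
    = 6.02 * 23 + 1.76
    = 138.46 + 1.76
    = 140.22 dB

140.22 dB


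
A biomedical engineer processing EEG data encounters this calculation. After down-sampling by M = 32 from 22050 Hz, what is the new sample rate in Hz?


Decimation reduces the sample rate:
fs_out = fs_in / M
       = 22050 / 32
       = 689.0625 Hz

689.0625 Hz


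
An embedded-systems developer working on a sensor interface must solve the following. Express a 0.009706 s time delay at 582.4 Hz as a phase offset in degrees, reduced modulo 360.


Phase shift from frequency and time delay:
phi = 360 * f * t_delay
    = 360 * 582.4 * 0.009706
    = 2035.0 degrees
    mod 360 = 235.0 degrees

235.0 degrees


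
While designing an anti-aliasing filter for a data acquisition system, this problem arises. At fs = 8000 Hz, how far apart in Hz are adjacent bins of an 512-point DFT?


DFT frequency resolution:
df = fs / N
   = 8000 / 512
   = 15.625 Hz

15.625 Hz


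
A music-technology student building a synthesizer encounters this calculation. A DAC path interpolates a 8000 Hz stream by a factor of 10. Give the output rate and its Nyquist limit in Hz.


Step 1 — output sample rate after interpolation by L:
fs_out = L * fs_in = 10 * 8000 = 80000 Hz

Step 2 — Nyquist frequency of the output stream:
f_Nyq = fs_out / 2 = 80000 / 2 = 40000.0 Hz

fs_out = 80000 Hz; f_Nyquist = 40000.0 Hz


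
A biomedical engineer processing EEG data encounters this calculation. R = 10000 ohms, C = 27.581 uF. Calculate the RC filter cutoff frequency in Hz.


Cutoff frequency of a first-order RC filter:
fc = 1 / (2 * pi * R * C)
C = 27.581 uF = 2.7581e-05 F
fc = 1 / (2 * pi * 10000 * 2.7581e-05)
   = 1 / 1.7329653395732
   = 0.577046 Hz

0.577046 Hz


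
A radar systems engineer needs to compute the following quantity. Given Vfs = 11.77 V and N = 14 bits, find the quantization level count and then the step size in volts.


Step 1 — number of quantization levels:
L = 2^N = 2^14 = 16384

Step 2 — LSB step size:
delta = Vfs / L
      = 11.77 / 16384
      = 0.00071838 V

Levels = 16384; step size = 0.00071838 V


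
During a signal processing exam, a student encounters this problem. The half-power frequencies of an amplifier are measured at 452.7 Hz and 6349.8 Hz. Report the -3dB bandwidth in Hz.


Bandwidth is the difference of -3dB frequencies:
BW = f_high - f_low
   = 6349.8 - 452.7
   = 5897.1 Hz

5897.1 Hz


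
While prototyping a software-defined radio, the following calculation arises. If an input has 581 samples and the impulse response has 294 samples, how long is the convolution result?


Linear convolution output length:
L = N + M - 1
  = 581 + 294 - 1
  = 874 samples

874


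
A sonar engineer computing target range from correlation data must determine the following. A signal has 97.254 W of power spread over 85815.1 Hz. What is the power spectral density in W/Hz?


Power spectral density:
PSD = P / BW
    = 97.254 / 85815.1
    = 0.0011333 W/Hz

0.0011333 W/Hz


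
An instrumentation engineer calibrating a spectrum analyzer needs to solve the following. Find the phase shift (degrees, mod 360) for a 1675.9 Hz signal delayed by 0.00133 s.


Phase shift from frequency and time delay:
phi = 360 * f * t_delay
    = 360 * 1675.9 * 0.00133
    = 802.42 degrees
    mod 360 = 82.42 degrees

82.42 degrees


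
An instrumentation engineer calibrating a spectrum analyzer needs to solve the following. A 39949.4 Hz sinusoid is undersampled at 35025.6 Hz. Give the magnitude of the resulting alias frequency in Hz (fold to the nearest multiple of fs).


Compute the nearest integer multiple of fs to the signal:
n = round(39949.4 / 35025.6) = 1
f_alias = |39949.4 - 1 * 35025.6|
        = |39949.4 - 35025.6|
        = 4923.8 Hz

4923.8


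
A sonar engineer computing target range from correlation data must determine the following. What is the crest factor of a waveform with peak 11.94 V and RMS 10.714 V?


Crest factor is the ratio of peak to RMS:
CF = V_peak / V_rms
   = 11.94 / 10.714
   = 1.1144

1.1144


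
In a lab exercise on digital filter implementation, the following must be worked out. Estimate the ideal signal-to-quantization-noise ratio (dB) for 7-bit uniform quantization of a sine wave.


Theoretical SNR for a full-scale sinusoid:
SNR = 6.02 * N + 1.76
    = 6.02 * 7 + 1.76
    = 42.14 + 1.76
    = 43.9 dB

43.9 dB


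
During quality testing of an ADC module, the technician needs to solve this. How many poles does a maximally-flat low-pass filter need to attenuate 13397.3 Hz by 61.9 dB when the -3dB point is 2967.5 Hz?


Butterworth filter order formula:
n = log10(10^(A/10) - 1) / (2 * log10(f_stop/f_pass))
10^(61.9/10) - 1 = 1548815.6189
f_stop/f_pass = 13397.3 / 2967.5 = 4.5147
n = 4.7279 -> ceil = 5

5


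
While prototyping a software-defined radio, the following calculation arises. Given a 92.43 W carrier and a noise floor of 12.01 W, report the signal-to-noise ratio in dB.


SNR in decibels:
SNR = 10 * log10(Ps / Pn)
    = 10 * log10(92.43 / 12.01)
    = 10 * log10(7.6961)
    = 10 * 0.8863
    = 8.86 dB

8.86 dB


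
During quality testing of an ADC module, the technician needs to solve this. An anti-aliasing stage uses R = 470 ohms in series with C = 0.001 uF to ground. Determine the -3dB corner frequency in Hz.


Cutoff frequency of a first-order RC filter:
fc = 1 / (2 * pi * R * C)
C = 0.001 uF = 1e-09 F
fc = 1 / (2 * pi * 470 * 1e-09)
   = 1 / 2.9530970943744e-06
   = 338627.538493 Hz

338627.538493 Hz


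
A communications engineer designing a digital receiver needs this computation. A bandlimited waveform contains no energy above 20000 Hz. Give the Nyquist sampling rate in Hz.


The Nyquist rate is twice the maximum frequency component.
fs_min = 2 * fmax
      = 2 * 20000
      = 40000 Hz

40000


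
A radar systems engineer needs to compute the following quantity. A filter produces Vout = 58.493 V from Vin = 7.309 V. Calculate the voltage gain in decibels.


Voltage gain in dB:
G = 20 * log10(Vout / Vin)
  = 20 * log10(58.493 / 7.309)
  = 20 * log10(8.002873)
  = 20 * 0.903246
  = 18.06 dB

18.06 dB


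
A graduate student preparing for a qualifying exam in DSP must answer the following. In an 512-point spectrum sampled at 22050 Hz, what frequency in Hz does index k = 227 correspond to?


Frequency of DFT bin k:
f_k = k * fs / N
    = 227 * 22050 / 512
    = 5005350 / 512
    = 9776.074 Hz

9776.074 Hz


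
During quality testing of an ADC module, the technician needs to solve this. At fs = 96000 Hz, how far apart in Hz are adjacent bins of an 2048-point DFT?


DFT frequency resolution:
df = fs / N
   = 96000 / 2048
   = 46.875 Hz

46.875 Hz


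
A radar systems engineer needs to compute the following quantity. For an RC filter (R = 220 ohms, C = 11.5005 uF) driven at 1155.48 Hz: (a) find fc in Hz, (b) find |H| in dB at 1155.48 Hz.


Step 1 — cutoff frequency:
fc = 1 / (2*pi*R*C)
C = 11.5005 uF = 1.15005e-05 F
fc = 1 / (2*pi*220*1.15005e-05)
   = 62.9044 Hz

Step 2 — magnitude at f = 1155.48 Hz:
|H(f)| = 1 / sqrt(1 + (f/fc)^2)
f/fc = 1155.48 / 62.9044 = 18.368826
|H| = 1 / sqrt(1 + 337.413769) = 0.0543596
|H|_dB = 20*log10(0.0543596) = -25.29 dB

fc = 62.9044 Hz; |H(1155.48 Hz)| = -25.29 dB


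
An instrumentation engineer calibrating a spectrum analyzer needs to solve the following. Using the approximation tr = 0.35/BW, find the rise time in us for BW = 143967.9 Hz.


Rise time from bandwidth relationship:
tr = 0.35 / BW
   = 0.35 / 143967.9
   = 2.431097488e-06 s
   = 2.4311 us

2.4311 us


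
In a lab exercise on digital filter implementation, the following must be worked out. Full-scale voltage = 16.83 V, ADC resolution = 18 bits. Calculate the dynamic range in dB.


Dynamic range from full-scale to LSB:
V_min = V_max / 2^bits = 16.83 / 2^18
DR = 20 * log10(V_max / V_min)
   = 20 * log10(2^18)
   = 20 * 18 * log10(2)
   = 108.37 dB

108.37 dB


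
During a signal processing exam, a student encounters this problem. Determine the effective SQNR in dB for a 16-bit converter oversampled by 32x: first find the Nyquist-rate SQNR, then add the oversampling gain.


Step 1 — baseline SQNR at Nyquist:
SQNR_base = 6.02*N + 1.76
          = 6.02*16 + 1.76
          = 98.08 dB

Step 2 — oversampling processing gain:
G = 10*log10(OSR) = 10*log10(32) = 15.05 dB

Step 3 — total:
SQNR_total = 98.08 + 15.05 = 113.13 dB

Base SQNR = 98.08 dB; oversampled SQNR = 113.13 dB


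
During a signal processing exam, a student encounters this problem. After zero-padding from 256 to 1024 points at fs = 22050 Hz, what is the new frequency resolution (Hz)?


Frequency resolution after zero-padding:
N_padded = 256 * 4 = 1024
df = fs / N_padded
   = 22050 / 1024
   = 21.5332 Hz

21.5332 Hz


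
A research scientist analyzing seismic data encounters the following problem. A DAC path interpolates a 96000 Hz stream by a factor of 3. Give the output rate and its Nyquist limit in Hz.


Step 1 — output sample rate after interpolation by L:
fs_out = L * fs_in = 3 * 96000 = 288000 Hz

Step 2 — Nyquist frequency of the output stream:
f_Nyq = fs_out / 2 = 288000 / 2 = 144000.0 Hz

fs_out = 288000 Hz; f_Nyquist = 144000.0 Hz


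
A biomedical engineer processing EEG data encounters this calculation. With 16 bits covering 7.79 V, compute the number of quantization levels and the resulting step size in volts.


Step 1 — number of quantization levels:
L = 2^N = 2^16 = 65536

Step 2 — LSB step size:
delta = Vfs / L
      = 7.79 / 65536
      = 0.00011887 V

Levels = 65536; step size = 0.00011887 V


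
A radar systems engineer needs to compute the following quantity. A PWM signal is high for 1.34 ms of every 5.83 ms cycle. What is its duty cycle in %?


Duty cycle as a percentage:
DC = (t_on / T) * 100
   = (1.34 / 5.83) * 100
   = 0.229846 * 100
   = 22.98 %

22.98 %


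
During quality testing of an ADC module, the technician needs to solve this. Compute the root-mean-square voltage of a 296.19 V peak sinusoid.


RMS voltage for a sinusoidal waveform:
V_rms = V_peak / sqrt(2)
      = 296.19 / 1.414214
      = 209.438 V

209.438 V


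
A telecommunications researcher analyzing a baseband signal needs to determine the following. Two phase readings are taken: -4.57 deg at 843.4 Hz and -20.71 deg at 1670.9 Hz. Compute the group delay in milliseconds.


Group delay from phase difference:
tau = -d(phi)/d(omega)
d(phi) = -16.14 deg = -0.281696 rad
d(omega) = 2*pi*(1670.9 - 843.4) = 5199.3358 rad/s
tau = -(-0.281696) / 5199.3358
    = 0.0542 ms

0.0542 ms


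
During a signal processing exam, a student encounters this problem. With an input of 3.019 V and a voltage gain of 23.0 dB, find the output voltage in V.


Output voltage from dB gain:
V_out = V_in * 10^(gain_dB / 20)
      = 3.019 * 10^(23.0 / 20)
      = 3.019 * 14.125375
      = 42.6445 V

42.6445 V


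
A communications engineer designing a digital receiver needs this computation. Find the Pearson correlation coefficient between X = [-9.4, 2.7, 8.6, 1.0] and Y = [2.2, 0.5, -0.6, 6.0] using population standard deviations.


Pearson correlation coefficient (population):
r = cov(X,Y) / (std(X) * std(Y))
Mean X = 0.725, Mean Y = 2.025
Cov(X,Y) = -6.090625
Std(X) = 6.490522, Std(Y) = 2.502374
r = -0.375

-0.375


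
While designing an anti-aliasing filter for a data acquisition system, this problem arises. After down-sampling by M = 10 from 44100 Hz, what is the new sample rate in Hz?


Decimation reduces the sample rate:
fs_out = fs_in / M
       = 44100 / 10
       = 4410.0 Hz

4410.0 Hz


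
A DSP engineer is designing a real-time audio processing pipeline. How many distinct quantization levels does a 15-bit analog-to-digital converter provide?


Number of quantization levels = 2^N
= 2^15
= 32768

32768


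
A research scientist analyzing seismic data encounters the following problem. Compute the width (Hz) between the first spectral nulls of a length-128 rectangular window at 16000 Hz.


Main lobe width for a rectangular window:
Width = 2 * fs / N
      = 2 * 16000 / 128
      = 32000 / 128
      = 250.0 Hz

250.0 Hz


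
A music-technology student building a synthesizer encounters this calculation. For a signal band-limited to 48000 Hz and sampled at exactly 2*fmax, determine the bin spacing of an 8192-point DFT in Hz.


Step 1 — Nyquist sampling rate:
fs = 2 * fmax = 2 * 48000 = 96000 Hz

Step 2 — DFT bin spacing:
df = fs / N = 96000 / 8192 = 11.7188 Hz

11.7188 Hz


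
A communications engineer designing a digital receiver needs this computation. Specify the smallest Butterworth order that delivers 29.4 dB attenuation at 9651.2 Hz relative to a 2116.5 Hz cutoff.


Butterworth filter order formula:
n = log10(10^(A/10) - 1) / (2 * log10(f_stop/f_pass))
10^(29.4/10) - 1 = 869.9636
f_stop/f_pass = 9651.2 / 2116.5 = 4.56
n = 2.2304 -> ceil = 3

3


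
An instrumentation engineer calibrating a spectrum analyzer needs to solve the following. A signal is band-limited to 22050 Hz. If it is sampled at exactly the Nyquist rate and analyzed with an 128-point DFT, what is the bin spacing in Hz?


Step 1 — Nyquist sampling rate:
fs = 2 * fmax = 2 * 22050 = 44100 Hz

Step 2 — DFT bin spacing:
df = fs / N = 44100 / 128 = 344.5312 Hz

344.5312 Hz


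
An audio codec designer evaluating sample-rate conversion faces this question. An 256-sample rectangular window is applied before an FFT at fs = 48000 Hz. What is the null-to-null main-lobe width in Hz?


Main lobe width for a rectangular window:
Width = 2 * fs / N
      = 2 * 48000 / 256
      = 96000 / 256
      = 375.0 Hz

375.0 Hz


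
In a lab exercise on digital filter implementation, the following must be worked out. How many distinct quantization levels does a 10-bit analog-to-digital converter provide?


Number of quantization levels = 2^N
= 2^10
= 1024

1024


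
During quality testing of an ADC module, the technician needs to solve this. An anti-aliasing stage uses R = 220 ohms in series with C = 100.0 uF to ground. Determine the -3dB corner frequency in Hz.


Cutoff frequency of a first-order RC filter:
fc = 1 / (2 * pi * R * C)
C = 100.0 uF = 0.0001 F
fc = 1 / (2 * pi * 220 * 0.0001)
   = 1 / 0.13823007675795
   = 7.234316 Hz

7.234316 Hz


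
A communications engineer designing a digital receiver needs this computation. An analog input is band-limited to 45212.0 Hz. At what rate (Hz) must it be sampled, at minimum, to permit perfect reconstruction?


The Nyquist rate is twice the maximum frequency component.
fs_min = 2 * fmax
      = 2 * 45212.0
      = 90424.0 Hz

90424.0


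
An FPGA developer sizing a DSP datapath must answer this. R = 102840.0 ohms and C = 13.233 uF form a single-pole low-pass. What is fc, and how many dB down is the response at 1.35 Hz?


Step 1 — cutoff frequency:
fc = 1 / (2*pi*R*C)
C = 13.233 uF = 1.3233e-05 F
fc = 1 / (2*pi*102840.0*1.3233e-05)
   = 0.11695 Hz

Step 2 — magnitude at f = 1.35 Hz:
|H(f)| = 1 / sqrt(1 + (f/fc)^2)
f/fc = 1.35 / 0.11695 = 11.543395
|H| = 1 / sqrt(1 + 133.249968) = 0.0863064
|H|_dB = 20*log10(0.0863064) = -21.28 dB

fc = 0.11695 Hz; |H(1.35 Hz)| = -21.28 dB


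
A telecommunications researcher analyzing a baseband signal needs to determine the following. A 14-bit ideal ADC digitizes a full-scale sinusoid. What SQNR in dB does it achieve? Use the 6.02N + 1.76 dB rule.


Theoretical SNR for a full-scale sinusoid:
SNR = 6.02 * N + 1.76
    = 6.02 * 14 + 1.76
    = 84.28 + 1.76
    = 86.04 dB

86.04 dB


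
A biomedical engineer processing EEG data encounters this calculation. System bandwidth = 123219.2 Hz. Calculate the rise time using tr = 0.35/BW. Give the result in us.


Rise time from bandwidth relationship:
tr = 0.35 / BW
   = 0.35 / 123219.2
   = 2.840466421e-06 s
   = 2.8405 us

2.8405 us


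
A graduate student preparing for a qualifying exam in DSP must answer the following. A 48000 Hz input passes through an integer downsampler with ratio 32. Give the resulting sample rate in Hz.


Decimation reduces the sample rate:
fs_out = fs_in / M
       = 48000 / 32
       = 1500.0 Hz

1500.0 Hz


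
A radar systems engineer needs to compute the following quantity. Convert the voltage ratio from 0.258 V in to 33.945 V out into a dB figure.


Voltage gain in dB:
G = 20 * log10(Vout / Vin)
  = 20 * log10(33.945 / 0.258)
  = 20 * log10(131.569767)
  = 20 * 2.119156
  = 42.38 dB

42.38 dB


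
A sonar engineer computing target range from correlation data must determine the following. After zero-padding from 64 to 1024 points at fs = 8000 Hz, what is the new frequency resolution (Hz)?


Frequency resolution after zero-padding:
N_padded = 64 * 16 = 1024
df = fs / N_padded
   = 8000 / 1024
   = 7.8125 Hz

7.8125 Hz


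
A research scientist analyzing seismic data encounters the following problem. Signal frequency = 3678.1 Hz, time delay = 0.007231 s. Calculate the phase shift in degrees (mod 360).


Phase shift from frequency and time delay:
phi = 360 * f * t_delay
    = 360 * 3678.1 * 0.007231
    = 9574.68 degrees
    mod 360 = 214.68 degrees

214.68 degrees


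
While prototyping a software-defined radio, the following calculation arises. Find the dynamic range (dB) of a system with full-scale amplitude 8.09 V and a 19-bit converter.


Dynamic range from full-scale to LSB:
V_min = V_max / 2^bits = 8.09 / 2^19
DR = 20 * log10(V_max / V_min)
   = 20 * log10(2^19)
   = 20 * 19 * log10(2)
   = 114.39 dB

114.39 dB


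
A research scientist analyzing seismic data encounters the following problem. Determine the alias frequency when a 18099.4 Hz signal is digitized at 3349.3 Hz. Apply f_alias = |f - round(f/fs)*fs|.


Compute the nearest integer multiple of fs to the signal:
n = round(18099.4 / 3349.3) = 5
f_alias = |18099.4 - 5 * 3349.3|
        = |18099.4 - 16746.5|
        = 1352.9 Hz

1352.9


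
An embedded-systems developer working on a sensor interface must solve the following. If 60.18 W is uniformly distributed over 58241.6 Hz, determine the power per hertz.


Power spectral density:
PSD = P / BW
    = 60.18 / 58241.6
    = 0.00103328 W/Hz

0.00103328 W/Hz


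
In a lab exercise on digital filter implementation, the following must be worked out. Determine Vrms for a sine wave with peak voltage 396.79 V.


RMS voltage for a sinusoidal waveform:
V_rms = V_peak / sqrt(2)
      = 396.79 / 1.414214
      = 280.573 V

280.573 V


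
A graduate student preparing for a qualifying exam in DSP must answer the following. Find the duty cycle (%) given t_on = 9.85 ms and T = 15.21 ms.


Duty cycle as a percentage:
DC = (t_on / T) * 100
   = (9.85 / 15.21) * 100
   = 0.6476 * 100
   = 64.76 %

64.76 %


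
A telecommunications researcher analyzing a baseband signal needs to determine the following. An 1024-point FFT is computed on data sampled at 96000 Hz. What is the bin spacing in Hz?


DFT frequency resolution:
df = fs / N
   = 96000 / 1024
   = 93.75 Hz

93.75 Hz


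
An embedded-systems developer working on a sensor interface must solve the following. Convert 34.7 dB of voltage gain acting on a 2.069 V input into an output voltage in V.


Output voltage from dB gain:
V_out = V_in * 10^(gain_dB / 20)
      = 2.069 * 10^(34.7 / 20)
      = 2.069 * 54.325033
      = 112.3985 V

112.3985 V


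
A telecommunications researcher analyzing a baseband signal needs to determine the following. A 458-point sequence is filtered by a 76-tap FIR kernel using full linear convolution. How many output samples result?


Linear convolution output length:
L = N + M - 1
  = 458 + 76 - 1
  = 533 samples

533


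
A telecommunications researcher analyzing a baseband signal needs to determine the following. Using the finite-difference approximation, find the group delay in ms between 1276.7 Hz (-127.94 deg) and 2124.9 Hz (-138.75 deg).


Group delay from phase difference:
tau = -d(phi)/d(omega)
d(phi) = -10.81 deg = -0.18867 rad
d(omega) = 2*pi*(2124.9 - 1276.7) = 5329.3978 rad/s
tau = -(-0.18867) / 5329.3978
    = 0.0354 ms

0.0354 ms


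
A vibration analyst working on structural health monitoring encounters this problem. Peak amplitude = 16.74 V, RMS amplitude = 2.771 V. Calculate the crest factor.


Crest factor is the ratio of peak to RMS:
CF = V_peak / V_rms
   = 16.74 / 2.771
   = 6.0411

6.0411


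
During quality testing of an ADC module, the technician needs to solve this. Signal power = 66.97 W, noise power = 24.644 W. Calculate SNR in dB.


SNR in decibels:
SNR = 10 * log10(Ps / Pn)
    = 10 * log10(66.97 / 24.644)
    = 10 * log10(2.7175)
    = 10 * 0.4342
    = 4.34 dB

4.34 dB


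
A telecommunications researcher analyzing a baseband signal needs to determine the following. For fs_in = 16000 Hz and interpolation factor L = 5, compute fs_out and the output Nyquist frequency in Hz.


Step 1 — output sample rate after interpolation by L:
fs_out = L * fs_in = 5 * 16000 = 80000 Hz

Step 2 — Nyquist frequency of the output stream:
f_Nyq = fs_out / 2 = 80000 / 2 = 40000.0 Hz

fs_out = 80000 Hz; f_Nyquist = 40000.0 Hz


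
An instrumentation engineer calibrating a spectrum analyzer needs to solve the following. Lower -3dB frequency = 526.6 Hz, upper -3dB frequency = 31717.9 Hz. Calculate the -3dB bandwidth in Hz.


Bandwidth is the difference of -3dB frequencies:
BW = f_high - f_low
   = 31717.9 - 526.6
   = 31191.3 Hz

31191.3 Hz


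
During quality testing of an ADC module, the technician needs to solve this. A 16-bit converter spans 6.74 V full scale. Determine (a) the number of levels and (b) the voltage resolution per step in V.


Step 1 — number of quantization levels:
L = 2^N = 2^16 = 65536

Step 2 — LSB step size:
delta = Vfs / L
      = 6.74 / 65536
      = 0.00010284 V

Levels = 65536; step size = 0.00010284 V


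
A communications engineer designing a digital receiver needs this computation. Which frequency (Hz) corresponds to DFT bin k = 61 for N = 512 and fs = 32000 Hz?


Frequency of DFT bin k:
f_k = k * fs / N
    = 61 * 32000 / 512
    = 1952000 / 512
    = 3812.5 Hz

3812.5 Hz


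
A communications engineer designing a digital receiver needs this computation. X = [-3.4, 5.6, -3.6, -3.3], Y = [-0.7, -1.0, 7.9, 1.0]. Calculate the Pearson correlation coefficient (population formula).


Pearson correlation coefficient (population):
r = cov(X,Y) / (std(X) * std(Y))
Mean X = -1.175, Mean Y = 1.8
Cov(X,Y) = -6.625
Std(X) = 3.913039, Std(Y) = 3.603471
r = -0.4698

-0.4698


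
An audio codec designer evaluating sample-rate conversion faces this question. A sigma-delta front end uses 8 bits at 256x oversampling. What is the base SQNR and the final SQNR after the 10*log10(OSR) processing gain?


Step 1 — baseline SQNR at Nyquist:
SQNR_base = 6.02*N + 1.76
          = 6.02*8 + 1.76
          = 49.92 dB

Step 2 — oversampling processing gain:
G = 10*log10(OSR) = 10*log10(256) = 24.08 dB

Step 3 — total:
SQNR_total = 49.92 + 24.08 = 74.0 dB

Base SQNR = 49.92 dB; oversampled SQNR = 74.0 dB


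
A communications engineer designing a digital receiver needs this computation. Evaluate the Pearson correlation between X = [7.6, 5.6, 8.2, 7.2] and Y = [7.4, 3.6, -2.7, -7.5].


Pearson correlation coefficient (population):
r = cov(X,Y) / (std(X) * std(Y))
Mean X = 7.15, Mean Y = 0.2
Cov(X,Y) = -1.365
Std(X) = 0.963068, Std(Y) = 5.724945
r = -0.2476

-0.2476


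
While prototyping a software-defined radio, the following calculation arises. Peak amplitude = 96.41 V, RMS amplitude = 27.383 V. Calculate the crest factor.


Crest factor is the ratio of peak to RMS:
CF = V_peak / V_rms
   = 96.41 / 27.383
   = 3.5208

3.5208


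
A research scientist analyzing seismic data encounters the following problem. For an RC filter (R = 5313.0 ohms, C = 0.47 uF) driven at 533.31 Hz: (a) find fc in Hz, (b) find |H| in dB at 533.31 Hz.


Step 1 — cutoff frequency:
fc = 1 / (2*pi*R*C)
C = 0.47 uF = 4.7e-07 F
fc = 1 / (2*pi*5313.0*4.7e-07)
   = 63.7357 Hz

Step 2 — magnitude at f = 533.31 Hz:
|H(f)| = 1 / sqrt(1 + (f/fc)^2)
f/fc = 533.31 / 63.7357 = 8.367524
|H| = 1 / sqrt(1 + 70.015458) = 0.1186652
|H|_dB = 20*log10(0.1186652) = -18.51 dB

fc = 63.7357 Hz; |H(533.31 Hz)| = -18.51 dB


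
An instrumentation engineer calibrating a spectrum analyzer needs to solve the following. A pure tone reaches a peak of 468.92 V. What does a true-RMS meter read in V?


RMS voltage for a sinusoidal waveform:
V_rms = V_peak / sqrt(2)
      = 468.92 / 1.414214
      = 331.577 V

331.577 V


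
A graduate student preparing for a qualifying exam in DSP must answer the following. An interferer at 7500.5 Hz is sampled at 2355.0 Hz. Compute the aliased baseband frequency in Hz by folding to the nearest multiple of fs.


Compute the nearest integer multiple of fs to the signal:
n = round(7500.5 / 2355.0) = 3
f_alias = |7500.5 - 3 * 2355.0|
        = |7500.5 - 7065.0|
        = 435.5 Hz

435.5


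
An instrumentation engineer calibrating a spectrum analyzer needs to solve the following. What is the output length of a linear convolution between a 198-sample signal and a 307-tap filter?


Linear convolution output length:
L = N + M - 1
  = 198 + 307 - 1
  = 504 samples

504


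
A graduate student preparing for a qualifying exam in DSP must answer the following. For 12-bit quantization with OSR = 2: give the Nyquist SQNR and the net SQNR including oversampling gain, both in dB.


Step 1 — baseline SQNR at Nyquist:
SQNR_base = 6.02*N + 1.76
          = 6.02*12 + 1.76
          = 74.0 dB

Step 2 — oversampling processing gain:
G = 10*log10(OSR) = 10*log10(2) = 3.01 dB

Step 3 — total:
SQNR_total = 74.0 + 3.01 = 77.01 dB

Base SQNR = 74.0 dB; oversampled SQNR = 77.01 dB


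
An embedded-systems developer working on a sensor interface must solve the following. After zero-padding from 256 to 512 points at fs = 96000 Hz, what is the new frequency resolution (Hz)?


Frequency resolution after zero-padding:
N_padded = 256 * 2 = 512
df = fs / N_padded
   = 96000 / 512
   = 187.5 Hz

187.5 Hz


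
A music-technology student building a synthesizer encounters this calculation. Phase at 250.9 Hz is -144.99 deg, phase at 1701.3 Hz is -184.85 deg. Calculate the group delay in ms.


Group delay from phase difference:
tau = -d(phi)/d(omega)
d(phi) = -39.86 deg = -0.695688 rad
d(omega) = 2*pi*(1701.3 - 250.9) = 9113.132 rad/s
tau = -(-0.695688) / 9113.132
    = 0.0763 ms

0.0763 ms


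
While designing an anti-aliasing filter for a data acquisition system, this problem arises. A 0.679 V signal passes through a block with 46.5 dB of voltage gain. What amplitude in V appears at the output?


Output voltage from dB gain:
V_out = V_in * 10^(gain_dB / 20)
      = 0.679 * 10^(46.5 / 20)
      = 0.679 * 211.348904
      = 143.5059 V

143.5059 V


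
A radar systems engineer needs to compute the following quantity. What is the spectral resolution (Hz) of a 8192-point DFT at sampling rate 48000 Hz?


DFT frequency resolution:
df = fs / N
   = 48000 / 8192
   = 5.8594 Hz

5.8594 Hz


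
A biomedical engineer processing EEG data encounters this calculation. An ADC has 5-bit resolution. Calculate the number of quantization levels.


Number of quantization levels = 2^N
= 2^5
= 32

32


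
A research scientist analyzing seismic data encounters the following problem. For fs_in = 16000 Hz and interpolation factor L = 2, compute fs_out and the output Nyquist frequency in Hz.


Step 1 — output sample rate after interpolation by L:
fs_out = L * fs_in = 2 * 16000 = 32000 Hz

Step 2 — Nyquist frequency of the output stream:
f_Nyq = fs_out / 2 = 32000 / 2 = 16000.0 Hz

fs_out = 32000 Hz; f_Nyquist = 16000.0 Hz


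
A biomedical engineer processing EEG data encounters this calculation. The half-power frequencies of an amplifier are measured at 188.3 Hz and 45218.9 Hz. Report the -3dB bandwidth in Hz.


Bandwidth is the difference of -3dB frequencies:
BW = f_high - f_low
   = 45218.9 - 188.3
   = 45030.6 Hz

45030.6 Hz


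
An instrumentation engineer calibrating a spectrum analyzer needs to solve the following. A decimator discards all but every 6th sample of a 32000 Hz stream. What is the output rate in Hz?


Decimation reduces the sample rate:
fs_out = fs_in / M
       = 32000 / 6
       = 5333.3333 Hz

5333.3333 Hz


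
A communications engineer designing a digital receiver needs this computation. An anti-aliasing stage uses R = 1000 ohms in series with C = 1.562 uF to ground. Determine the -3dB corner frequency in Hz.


Cutoff frequency of a first-order RC filter:
fc = 1 / (2 * pi * R * C)
C = 1.562 uF = 1.562e-06 F
fc = 1 / (2 * pi * 1000 * 1.562e-06)
   = 1 / 0.0098143354498145
   = 101.891769 Hz

101.891769 Hz


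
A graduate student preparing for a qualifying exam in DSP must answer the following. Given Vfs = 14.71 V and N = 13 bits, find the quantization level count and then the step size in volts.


Step 1 — number of quantization levels:
L = 2^N = 2^13 = 8192

Step 2 — LSB step size:
delta = Vfs / L
      = 14.71 / 8192
      = 0.00179565 V

Levels = 8192; step size = 0.00179565 V


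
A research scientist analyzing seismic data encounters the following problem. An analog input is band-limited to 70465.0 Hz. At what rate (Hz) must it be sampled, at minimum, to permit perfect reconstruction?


The Nyquist rate is twice the maximum frequency component.
fs_min = 2 * fmax
      = 2 * 70465.0
      = 140930.0 Hz

140930.0


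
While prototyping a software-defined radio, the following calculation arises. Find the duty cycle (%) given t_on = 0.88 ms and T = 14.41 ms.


Duty cycle as a percentage:
DC = (t_on / T) * 100
   = (0.88 / 14.41) * 100
   = 0.061069 * 100
   = 6.11 %

6.11 %


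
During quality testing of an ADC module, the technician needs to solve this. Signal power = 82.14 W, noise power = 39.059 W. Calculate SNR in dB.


SNR in decibels:
SNR = 10 * log10(Ps / Pn)
    = 10 * log10(82.14 / 39.059)
    = 10 * log10(2.103)
    = 10 * 0.3228
    = 3.23 dB

3.23 dB


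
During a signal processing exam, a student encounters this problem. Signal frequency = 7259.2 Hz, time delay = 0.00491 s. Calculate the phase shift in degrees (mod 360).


Phase shift from frequency and time delay:
phi = 360 * f * t_delay
    = 360 * 7259.2 * 0.00491
    = 12831.36 degrees
    mod 360 = 231.36 degrees

231.36 degrees


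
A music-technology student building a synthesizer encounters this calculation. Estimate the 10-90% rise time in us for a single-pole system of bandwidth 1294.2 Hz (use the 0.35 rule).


Rise time from bandwidth relationship:
tr = 0.35 / BW
   = 0.35 / 1294.2
   = 0.0002704373358 s
   = 270.4373 us

270.4373 us


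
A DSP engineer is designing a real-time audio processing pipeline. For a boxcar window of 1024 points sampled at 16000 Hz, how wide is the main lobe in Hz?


Main lobe width for a rectangular window:
Width = 2 * fs / N
      = 2 * 16000 / 1024
      = 32000 / 1024
      = 31.25 Hz

31.25 Hz


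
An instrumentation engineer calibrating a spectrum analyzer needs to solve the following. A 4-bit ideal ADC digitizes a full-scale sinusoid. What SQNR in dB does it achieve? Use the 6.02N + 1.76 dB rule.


Theoretical SNR for a full-scale sinusoid:
SNR = 6.02 * N + 1.76
    = 6.02 * 4 + 1.76
    = 24.08 + 1.76
    = 25.84 dB

25.84 dB


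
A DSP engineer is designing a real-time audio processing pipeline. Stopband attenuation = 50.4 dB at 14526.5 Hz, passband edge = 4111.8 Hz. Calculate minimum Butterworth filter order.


Butterworth filter order formula:
n = log10(10^(A/10) - 1) / (2 * log10(f_stop/f_pass))
10^(50.4/10) - 1 = 109646.8196
f_stop/f_pass = 14526.5 / 4111.8 = 3.5329
n = 4.5975 -> ceil = 5

5


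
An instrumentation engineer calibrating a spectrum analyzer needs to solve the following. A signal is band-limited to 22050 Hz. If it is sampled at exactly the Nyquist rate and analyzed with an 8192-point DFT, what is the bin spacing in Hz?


Step 1 — Nyquist sampling rate:
fs = 2 * fmax = 2 * 22050 = 44100 Hz

Step 2 — DFT bin spacing:
df = fs / N = 44100 / 8192 = 5.3833 Hz

5.3833 Hz


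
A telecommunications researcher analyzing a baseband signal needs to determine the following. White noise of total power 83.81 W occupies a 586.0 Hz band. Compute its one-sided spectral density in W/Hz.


Power spectral density:
PSD = P / BW
    = 83.81 / 586.0
    = 0.14302048 W/Hz

0.14302048 W/Hz


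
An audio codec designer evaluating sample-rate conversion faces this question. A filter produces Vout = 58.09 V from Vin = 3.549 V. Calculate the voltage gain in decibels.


Voltage gain in dB:
G = 20 * log10(Vout / Vin)
  = 20 * log10(58.09 / 3.549)
  = 20 * log10(16.367991)
  = 20 * 1.213995
  = 24.28 dB

24.28 dB


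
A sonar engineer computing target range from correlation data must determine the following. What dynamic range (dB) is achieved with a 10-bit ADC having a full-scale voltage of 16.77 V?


Dynamic range from full-scale to LSB:
V_min = V_max / 2^bits = 16.77 / 2^10
DR = 20 * log10(V_max / V_min)
   = 20 * log10(2^10)
   = 20 * 10 * log10(2)
   = 60.21 dB

60.21 dB


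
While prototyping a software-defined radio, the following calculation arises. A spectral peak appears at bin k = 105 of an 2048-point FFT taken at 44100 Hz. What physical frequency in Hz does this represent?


Frequency of DFT bin k:
f_k = k * fs / N
    = 105 * 44100 / 2048
    = 4630500 / 2048
    = 2260.986 Hz

2260.986 Hz


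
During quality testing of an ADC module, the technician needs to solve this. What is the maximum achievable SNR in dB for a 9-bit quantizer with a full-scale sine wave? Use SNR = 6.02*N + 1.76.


Theoretical SNR for a full-scale sinusoid:
SNR = 6.02 * N + 1.76
    = 6.02 * 9 + 1.76
    = 54.18 + 1.76
    = 55.94 dB

55.94 dB


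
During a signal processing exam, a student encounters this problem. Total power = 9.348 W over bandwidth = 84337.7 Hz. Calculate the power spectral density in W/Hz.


Power spectral density:
PSD = P / BW
    = 9.348 / 84337.7
    = 0.00011084 W/Hz

0.00011084 W/Hz


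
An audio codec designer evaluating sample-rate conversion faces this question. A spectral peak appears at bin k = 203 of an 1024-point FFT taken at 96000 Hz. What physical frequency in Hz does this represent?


Frequency of DFT bin k:
f_k = k * fs / N
    = 203 * 96000 / 1024
    = 19488000 / 1024
    = 19031.25 Hz

19031.25 Hz


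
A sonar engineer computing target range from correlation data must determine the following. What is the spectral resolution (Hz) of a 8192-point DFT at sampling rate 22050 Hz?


DFT frequency resolution:
df = fs / N
   = 22050 / 8192
   = 2.6917 Hz

2.6917 Hz


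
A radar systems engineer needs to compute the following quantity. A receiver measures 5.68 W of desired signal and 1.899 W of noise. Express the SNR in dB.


SNR in decibels:
SNR = 10 * log10(Ps / Pn)
    = 10 * log10(5.68 / 1.899)
    = 10 * log10(2.991)
    = 10 * 0.4758
    = 4.76 dB

4.76 dB


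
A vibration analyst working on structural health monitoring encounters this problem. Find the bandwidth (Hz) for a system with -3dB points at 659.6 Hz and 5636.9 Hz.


Bandwidth is the difference of -3dB frequencies:
BW = f_high - f_low
   = 5636.9 - 659.6
   = 4977.3 Hz

4977.3 Hz


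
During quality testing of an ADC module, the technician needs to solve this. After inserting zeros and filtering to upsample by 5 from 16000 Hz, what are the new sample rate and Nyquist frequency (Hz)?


Step 1 — output sample rate after interpolation by L:
fs_out = L * fs_in = 5 * 16000 = 80000 Hz

Step 2 — Nyquist frequency of the output stream:
f_Nyq = fs_out / 2 = 80000 / 2 = 40000.0 Hz

fs_out = 80000 Hz; f_Nyquist = 40000.0 Hz


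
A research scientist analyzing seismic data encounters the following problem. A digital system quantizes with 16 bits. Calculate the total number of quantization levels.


Number of quantization levels = 2^N
= 2^16
= 65536

65536


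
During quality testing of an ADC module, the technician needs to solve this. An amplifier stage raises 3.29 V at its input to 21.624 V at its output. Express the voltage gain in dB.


Voltage gain in dB:
G = 20 * log10(Vout / Vin)
  = 20 * log10(21.624 / 3.29)
  = 20 * log10(6.572644)
  = 20 * 0.81774
  = 16.35 dB

16.35 dB


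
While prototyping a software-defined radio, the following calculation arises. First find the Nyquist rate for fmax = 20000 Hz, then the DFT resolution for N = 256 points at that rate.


Step 1 — Nyquist sampling rate:
fs = 2 * fmax = 2 * 20000 = 40000 Hz

Step 2 — DFT bin spacing:
df = fs / N = 40000 / 256 = 156.25 Hz

156.25 Hz


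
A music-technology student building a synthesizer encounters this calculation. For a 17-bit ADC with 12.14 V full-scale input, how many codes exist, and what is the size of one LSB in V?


Step 1 — number of quantization levels:
L = 2^N = 2^17 = 131072

Step 2 — LSB step size:
delta = Vfs / L
      = 12.14 / 131072
      = 9.262e-05 V

Levels = 131072; step size = 9.262e-05 V
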